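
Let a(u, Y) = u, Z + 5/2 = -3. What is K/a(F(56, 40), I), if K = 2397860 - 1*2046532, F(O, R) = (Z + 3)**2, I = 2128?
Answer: 1405312/25 ≈ 56213.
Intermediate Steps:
Z = -11/2 (Z = -5/2 - 3 = -11/2 ≈ -5.5000)
F(O, R) = 25/4 (F(O, R) = (-11/2 + 3)**2 = (-5/2)**2 = 25/4)
K = 351328 (K = 2397860 - 2046532 = 351328)
K/a(F(56, 40), I) = 351328/(25/4) = 351328*(4/25) = 1405312/25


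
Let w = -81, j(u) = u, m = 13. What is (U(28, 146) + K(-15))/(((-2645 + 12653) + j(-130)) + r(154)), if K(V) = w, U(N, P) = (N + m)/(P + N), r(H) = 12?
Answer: -611/74820 ≈ -0.0081663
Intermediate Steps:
U(N, P) = (13 + N)/(N + P) (U(N, P) = (N + 13)/(P + N) = (13 + N)/(N + P))
K(V) = -81
(U(28, 146) + K(-15))/(((-2645 + 12653) + j(-130)) + r(154)) = ((13 + 28)/(28 + 146) - 81)/(((-2645 + 12653) - 130) + 12) = (41/174 - 81)/((10008 - 130) + 12) = ((1/174)*41 - 81)/(9878 + 12) = (41/174 - 81)/9890 = -14053/174*1/9890 = -611/74820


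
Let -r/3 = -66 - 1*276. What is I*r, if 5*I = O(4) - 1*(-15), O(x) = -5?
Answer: 2052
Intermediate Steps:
I = 2 (I = (-5 - 1*(-15))/5 = (-5 + 15)/5 = (⅕)*10 = 2)
r = 1026 (r = -3*(-66 - 1*276) = -3*(-66 - 276) = -3*(-342) = 1026)
I*r = 2*1026 = 2052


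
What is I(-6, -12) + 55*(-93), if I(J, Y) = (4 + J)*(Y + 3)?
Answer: -5097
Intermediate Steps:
I(J, Y) = (3 + Y)*(4 + J) (I(J, Y) = (4 + J)*(3 + Y) = (3 + Y)*(4 + J))
I(-6, -12) + 55*(-93) = (12 + 3*(-6) + 4*(-12) - 6*(-12)) + 55*(-93) = (12 - 18 - 48 + 72) - 5115 = 18 - 5115 = -5097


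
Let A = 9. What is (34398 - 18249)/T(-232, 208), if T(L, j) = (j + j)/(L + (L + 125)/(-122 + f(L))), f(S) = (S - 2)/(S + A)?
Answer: -7743623139/863104 ≈ -8971.8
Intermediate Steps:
f(S) = (-2 + S)/(9 + S) (f(S) = (S - 2)/(S + 9) = (-2 + S)/(9 + S))
T(L, j) = 2*j/(L + (125 + L)/(-122 + (-2 + L)/(9 + L))) (T(L, j) = (j + j)/(L + (L + 125)/(-122 + (-2 + L)/(9 + L))) = (2*j)/(L + (125 + L)/(-122 + (-2 + L)/(9 + L))) = 2*j/(L + (125 + L)/(-122 + (-2 + L)/(9 + L))))
(34398 - 18249)/T(-232, 208) = (34398 - 18249)/(((22/3)*208*(100 + 11*(-232))/(-375 + 40*(-232)**2 + 322*(-232)))) = 16149/(((22/3)*208*(100 - 2552)/(-375 + 40*53824 - 74704))) = 16149/(((22/3)*208*(-2452)/(-375 + 2152960 - 74704))) = 16149/(((22/3)*208*(-2452)/2077881)) = 16149/(((22/3)*208*(1/2077881)*(-2452))) = 16149/(-863104/479511) = 16149*(-479511/863104) = -7743623139/863104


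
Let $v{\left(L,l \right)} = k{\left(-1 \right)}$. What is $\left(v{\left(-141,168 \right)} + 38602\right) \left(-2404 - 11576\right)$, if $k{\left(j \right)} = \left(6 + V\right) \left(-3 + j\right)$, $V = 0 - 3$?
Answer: $-539488200$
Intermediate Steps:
$V = -3$
$k{\left(j \right)} = -9 + 3 j$ ($k{\left(j \right)} = \left(6 - 3\right) \left(-3 + j\right) = 3 \left(-3 + j\right) = -9 + 3 j$)
$v{\left(L,l \right)} = -12$ ($v{\left(L,l \right)} = -9 + 3 \left(-1\right) = -9 - 3 = -12$)
$\left(v{\left(-141,168 \right)} + 38602\right) \left(-2404 - 11576\right) = \left(-12 + 38602\right) \left(-2404 - 11576\right) = 38590 \left(-13980\right) = -539488200$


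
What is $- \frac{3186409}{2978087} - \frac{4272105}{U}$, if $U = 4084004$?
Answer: $- \frac{25736007464771}{12162519220348} \approx -2.116$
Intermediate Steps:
$- \frac{3186409}{2978087} - \frac{4272105}{U} = - \frac{3186409}{2978087} - \frac{4272105}{4084004} = - \frac{25736007464771}{12162519220348}$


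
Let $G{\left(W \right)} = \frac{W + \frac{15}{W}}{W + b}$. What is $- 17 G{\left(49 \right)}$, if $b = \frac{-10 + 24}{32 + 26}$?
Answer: $- \frac{17516}{1029} \approx -17.022$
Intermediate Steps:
$b = \frac{7}{29}$ ($b = \frac{14}{58} = 14 \cdot \frac{1}{58} = \frac{7}{29} \approx 0.24138$)
$G{\left(W \right)} = \frac{W + \frac{15}{W}}{\frac{7}{29} + W}$ ($G{\left(W \right)} = \frac{W + \frac{15}{W}}{W + \frac{7}{29}} = \frac{W + \frac{15}{W}}{\frac{7}{29} + W}$)
$- 17 G{\left(49 \right)} = - 17 \frac{29 \left(15 + 49^{2}\right)}{49 \left(7 + 29 \cdot 49\right)} = - 17 \cdot 29 \cdot \frac{1}{49} \frac{1}{7 + 1421} \left(15 + 2401\right) = - 17 \cdot 29 \cdot \frac{1}{49} \cdot \frac{1}{1428} \cdot 2416 = \left(-17\right) \frac{17516}{17493} = - \frac{17516}{1029}$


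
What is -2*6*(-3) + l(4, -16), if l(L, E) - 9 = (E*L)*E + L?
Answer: 1073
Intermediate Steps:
l(L, E) = 9 + L + L*E² (l(L, E) = 9 + ((E*L)*E + L) = 9 + (L*E² + L) = 9 + (L + L*E²) = 9 + L + L*E²)
-2*6*(-3) + l(4, -16) = -2*6*(-3) + (9 + 4 + 4*(-16)²) = -12*(-3) + (9 + 4 + 4*256) = 36 + (9 + 4 + 1024) = 36 + 1037 = 1073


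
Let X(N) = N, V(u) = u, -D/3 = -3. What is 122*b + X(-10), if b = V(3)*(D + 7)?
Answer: 5846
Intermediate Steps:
D = 9 (D = -3*(-3) = 9)
b = 48 (b = 3*(9 + 7) = 3*16 = 48)
122*b + X(-10) = 122*48 - 10 = 5856 - 10 = 5846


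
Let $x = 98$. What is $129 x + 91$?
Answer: $12733$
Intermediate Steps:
$129 x + 91 = 129 \cdot 98 + 91 = 12642 + 91 = 12733$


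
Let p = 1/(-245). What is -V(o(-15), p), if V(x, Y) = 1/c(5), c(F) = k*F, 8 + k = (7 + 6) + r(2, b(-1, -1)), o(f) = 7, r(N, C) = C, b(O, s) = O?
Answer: -1/20 ≈ -0.050000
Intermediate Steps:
p = -1/245 ≈ -0.0040816
k = 4 (k = -8 + ((7 + 6) - 1) = -8 + (13 - 1) = -8 + 12 = 4)
c(F) = 4*F
V(x, Y) = 1/20 (V(x, Y) = 1/(4*5) = 1/20)
-V(o(-15), p) = -1*1/20 = -1/20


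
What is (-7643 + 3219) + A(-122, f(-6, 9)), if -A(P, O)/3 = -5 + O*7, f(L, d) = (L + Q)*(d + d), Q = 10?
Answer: -5921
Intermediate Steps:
f(L, d) = 2*d*(10 + L) (f(L, d) = (L + 10)*(d + d) = (10 + L)*(2*d) = 2*d*(10 + L))
A(P, O) = 15 - 21*O (A(P, O) = -3*(-5 + O*7) = -3*(-5 + 7*O) = 15 - 21*O)
(-7643 + 3219) + A(-122, f(-6, 9)) = (-7643 + 3219) + (15 - 42*9*(10 - 6)) = -4424 + (15 - 42*9*4) = -4424 + (15 - 21*72) = -4424 + (15 - 1512) = -4424 - 1497 = -5921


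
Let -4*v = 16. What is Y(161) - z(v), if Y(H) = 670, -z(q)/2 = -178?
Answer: 314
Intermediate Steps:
v = -4 (v = -¼*16 = -4)
z(q) = 356 (z(q) = -2*(-178) = 356)
Y(161) - z(v) = 670 - 1*356 = 670 - 356 = 314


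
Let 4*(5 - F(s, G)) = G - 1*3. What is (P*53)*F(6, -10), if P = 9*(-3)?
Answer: -47223/4 ≈ -11806.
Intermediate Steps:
P = -27
F(s, G) = 23/4 - G/4 (F(s, G) = 5 - (G - 1*3)/4 = 5 - (G - 3)/4 = 5 - (-3 + G)/4 = 5 + (3/4 - G/4) = 23/4 - G/4)
(P*53)*F(6, -10) = (-27*53)*(23/4 - 1/4*(-10)) = -1431*(23/4 + 5/2) = -1431*33/4 = -47223/4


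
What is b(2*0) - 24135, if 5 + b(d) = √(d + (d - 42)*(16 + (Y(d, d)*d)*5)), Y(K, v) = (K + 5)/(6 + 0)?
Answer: -24140 + 4*I*√42 ≈ -24140.0 + 25.923*I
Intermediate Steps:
Y(K, v) = ⅚ + K/6 (Y(K, v) = (5 + K)/6 = (5 + K)*(⅙) = ⅚ + K/6)
b(d) = -5 + √(d + (-42 + d)*(16 + 5*d*(⅚ + d/6))) (b(d) = -5 + √(d + (d - 42)*(16 + ((⅚ + d/6)*d)*5)) = -5 + √(d + (-42 + d)*(16 + (d*(⅚ + d/6))*5)) = -5 + √(d + (-42 + d)*(16 + 5*d*(⅚ + d/6))))
b(2*0) - 24135 = (-5 + √(-24192 - 11376*0 - 1110*(2*0)² + 30*(2*0)³)/6) - 24135 = (-5 + √(-24192 - 5688*0 - 1110*0² + 30*0³)/6) - 24135 = (-5 + √(-24192 + 0 - 1110*0 + 30*0)/6) - 24135 = (-5 + √(-24192 + 0 + 0 + 0)/6) - 24135 = (-5 + √(-24192)/6) - 24135 = (-5 + (24*I*√42)/6) - 24135 = (-5 + 4*I*√42) - 24135 = -24140 + 4*I*√42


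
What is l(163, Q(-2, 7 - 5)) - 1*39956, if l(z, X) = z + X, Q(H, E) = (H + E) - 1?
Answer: -39794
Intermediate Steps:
Q(H, E) = -1 + E + H (Q(H, E) = (E + H) - 1 = -1 + E + H)
l(z, X) = X + z
l(163, Q(-2, 7 - 5)) - 1*39956 = ((-1 + (7 - 5) - 2) + 163) - 1*39956 = ((-1 + 2 - 2) + 163) - 39956 = (-1 + 163) - 39956 = 162 - 39956 = -39794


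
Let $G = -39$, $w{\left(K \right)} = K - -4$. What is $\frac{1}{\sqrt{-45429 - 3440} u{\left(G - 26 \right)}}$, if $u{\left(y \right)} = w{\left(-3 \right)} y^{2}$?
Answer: $- \frac{i \sqrt{48869}}{206471525} \approx - 1.0707 \cdot 10^{-6} i$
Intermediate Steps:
$w{\left(K \right)} = 4 + K$ ($w{\left(K \right)} = K + 4 = 4 + K$)
$u{\left(y \right)} = y^{2}$ ($u{\left(y \right)} = \left(4 - 3\right) y^{2} = 1 y^{2} = y^{2}$)
$\frac{1}{\sqrt{-45429 - 3440} u{\left(G - 26 \right)}} = \frac{1}{\sqrt{-45429 - 3440} \left(-39 - 26\right)^{2}} = \frac{1}{\sqrt{-48869} \left(-39 - 26\right)^{2}} = \frac{1}{i \sqrt{48869} \left(-65\right)^{2}} = \frac{\left(- \frac{1}{48869}\right) i \sqrt{48869}}{4225} = - \frac{i \sqrt{48869}}{48869} \cdot \frac{1}{4225} = - \frac{i \sqrt{48869}}{206471525}$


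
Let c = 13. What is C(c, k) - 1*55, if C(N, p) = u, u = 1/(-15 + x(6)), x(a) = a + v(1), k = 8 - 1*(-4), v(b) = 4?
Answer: -276/5 ≈ -55.200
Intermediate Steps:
k = 12 (k = 8 + 4 = 12)
x(a) = 4 + a (x(a) = a + 4 = 4 + a)
u = -1/5 (u = 1/(-15 + (4 + 6)) = 1/(-15 + 10) = 1/(-5) = -1/5 ≈ -0.20000)
C(N, p) = -1/5
C(c, k) - 1*55 = -1/5 - 1*55 = -1/5 - 55 = -276/5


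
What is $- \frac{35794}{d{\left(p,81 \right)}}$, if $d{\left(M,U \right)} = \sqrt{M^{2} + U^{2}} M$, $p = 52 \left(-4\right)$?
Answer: $\frac{17897 \sqrt{1993}}{1036360} \approx 0.77094$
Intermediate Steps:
$p = -208$
$d{\left(M,U \right)} = M \sqrt{M^{2} + U^{2}}$
$- \frac{35794}{d{\left(p,81 \right)}} = - \frac{35794}{\left(-208\right) \sqrt{\left(-208\right)^{2} + 81^{2}}} = - \frac{35794}{\left(-208\right) \sqrt{43264 + 6561}} = - \frac{35794}{\left(-208\right) \sqrt{49825}} = - \frac{35794}{\left(-208\right) 5 \sqrt{1993}} = - \frac{35794}{\left(-1040\right) \sqrt{1993}} = - 35794 \left(- \frac{\sqrt{1993}}{2072720}\right) = \frac{17897 \sqrt{1993}}{1036360}$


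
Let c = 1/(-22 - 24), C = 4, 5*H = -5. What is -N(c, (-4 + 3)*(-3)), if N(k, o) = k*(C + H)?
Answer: 3/46 ≈ 0.065217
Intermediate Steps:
H = -1 (H = (⅕)*(-5) = -1)
c = -1/46 (c = 1/(-46) = -1/46 ≈ -0.021739)
N(k, o) = 3*k (N(k, o) = k*(4 - 1) = k*3 = 3*k)
-N(c, (-4 + 3)*(-3)) = -3*(-1)/46 = -1*(-3/46) = 3/46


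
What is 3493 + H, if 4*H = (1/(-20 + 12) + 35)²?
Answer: 972049/256 ≈ 3797.1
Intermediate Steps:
H = 77841/256 (H = (1/(-20 + 12) + 35)²/4 = (1/(-8) + 35)²/4 = (-⅛ + 35)²/4 = (279/8)²/4 = (¼)*(77841/64) = 77841/256 ≈ 304.07)
3493 + H = 3493 + 77841/256 = 972049/256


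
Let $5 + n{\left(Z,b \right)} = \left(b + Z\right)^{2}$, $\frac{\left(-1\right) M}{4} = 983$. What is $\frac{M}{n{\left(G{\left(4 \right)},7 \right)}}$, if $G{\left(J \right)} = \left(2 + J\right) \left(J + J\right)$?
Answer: $- \frac{983}{755} \approx -1.302$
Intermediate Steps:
$M = -3932$ ($M = \left(-4\right) 983 = -3932$)
$G{\left(J \right)} = 2 J \left(2 + J\right)$ ($G{\left(J \right)} = \left(2 + J\right) 2 J = 2 J \left(2 + J\right)$)
$n{\left(Z,b \right)} = -5 + \left(Z + b\right)^{2}$ ($n{\left(Z,b \right)} = -5 + \left(b + Z\right)^{2} = -5 + \left(Z + b\right)^{2}$)
$\frac{M}{n{\left(G{\left(4 \right)},7 \right)}} = - \frac{3932}{-5 + \left(2 \cdot 4 \left(2 + 4\right) + 7\right)^{2}} = - \frac{3932}{-5 + \left(2 \cdot 4 \cdot 6 + 7\right)^{2}} = - \frac{3932}{-5 + \left(48 + 7\right)^{2}} = - \frac{3932}{-5 + 55^{2}} = - \frac{3932}{-5 + 3025} = - \frac{3932}{3020} = \left(-3932\right) \frac{1}{3020} = - \frac{983}{755}$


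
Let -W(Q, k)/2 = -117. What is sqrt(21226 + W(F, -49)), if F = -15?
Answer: 2*sqrt(5365) ≈ 146.49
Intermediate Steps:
W(Q, k) = 234 (W(Q, k) = -2*(-117) = 234)
sqrt(21226 + W(F, -49)) = sqrt(21226 + 234) = sqrt(21460) = 2*sqrt(5365)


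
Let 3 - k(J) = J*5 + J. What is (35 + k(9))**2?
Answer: 256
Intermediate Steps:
k(J) = 3 - 6*J (k(J) = 3 - (J*5 + J) = 3 - (5*J + J) = 3 - 6*J)
(35 + k(9))**2 = (35 + (3 - 6*9))**2 = (35 + (3 - 54))**2 = (35 - 51)**2 = (-16)**2 = 256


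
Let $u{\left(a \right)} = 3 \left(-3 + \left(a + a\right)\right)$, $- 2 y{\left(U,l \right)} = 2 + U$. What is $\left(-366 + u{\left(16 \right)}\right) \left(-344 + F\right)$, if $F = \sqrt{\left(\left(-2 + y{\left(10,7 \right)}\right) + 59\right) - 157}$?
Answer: $95976 - 279 i \sqrt{106} \approx 95976.0 - 2872.5 i$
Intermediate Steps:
$y{\left(U,l \right)} = -1 - \frac{U}{2}$ ($y{\left(U,l \right)} = - \frac{2 + U}{2} = -1 - \frac{U}{2}$)
$u{\left(a \right)} = -9 + 6 a$ ($u{\left(a \right)} = 3 \left(-3 + 2 a\right) = -9 + 6 a$)
$F = i \sqrt{106}$ ($F = \sqrt{\left(\left(-2 - 6\right) + 59\right) - 157} = \sqrt{\left(-8 + 59\right) - 157} = \sqrt{51 - 157} = \sqrt{-106} = i \sqrt{106} \approx 10.296 i$)
$\left(-366 + u{\left(16 \right)}\right) \left(-344 + F\right) = \left(-366 + \left(-9 + 6 \cdot 16\right)\right) \left(-344 + i \sqrt{106}\right) = \left(-366 + \left(-9 + 96\right)\right) \left(-344 + i \sqrt{106}\right) = \left(-366 + 87\right) \left(-344 + i \sqrt{106}\right) = - 279 \left(-344 + i \sqrt{106}\right) = 95976 - 279 i \sqrt{106}$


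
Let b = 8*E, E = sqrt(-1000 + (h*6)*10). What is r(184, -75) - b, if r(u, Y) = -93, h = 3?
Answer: -93 - 16*I*sqrt(205) ≈ -93.0 - 229.09*I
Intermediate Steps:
E = 2*I*sqrt(205) (E = sqrt(-1000 + (3*6)*10) = sqrt(-1000 + 18*10) = sqrt(-1000 + 180) = sqrt(-820) = 2*I*sqrt(205) ≈ 28.636*I)
b = 16*I*sqrt(205) (b = 8*(2*I*sqrt(205)) = 16*I*sqrt(205) ≈ 229.09*I)
r(184, -75) - b = -93 - 16*I*sqrt(205)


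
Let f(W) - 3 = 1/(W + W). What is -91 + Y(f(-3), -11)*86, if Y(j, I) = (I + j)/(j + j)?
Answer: -3654/17 ≈ -214.94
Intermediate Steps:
f(W) = 3 + 1/(2*W) (f(W) = 3 + 1/(W + W) = 3 + 1/(2*W))
Y(j, I) = (I + j)/(2*j) (Y(j, I) = (I + j)/((2*j)) = (I + j)*(1/(2*j)) = (I + j)/(2*j))
-91 + Y(f(-3), -11)*86 = -91 + ((-11 + (3 + (½)/(-3)))/(2*(3 + (½)/(-3))))*86 = -91 + ((-11 + (3 + (½)*(-⅓)))/(2*(3 + (½)*(-⅓))))*86 = -91 + ((-11 + (3 - ⅙))/(2*(3 - ⅙)))*86 = -91 + ((-11 + 17/6)/(2*(17/6)))*86 = -91 + ((½)*(6/17)*(-49/6))*86 = -91 - 49/34*86 = -91 - 2107/17 = -3654/17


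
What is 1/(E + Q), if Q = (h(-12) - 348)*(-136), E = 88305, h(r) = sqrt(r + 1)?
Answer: 135633/18396514145 + 136*I*sqrt(11)/18396514145 ≈ 7.3728e-6 + 2.4519e-8*I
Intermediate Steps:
h(r) = sqrt(1 + r)
Q = 47328 - 136*I*sqrt(11) (Q = (sqrt(1 - 12) - 348)*(-136) = (sqrt(-11) - 348)*(-136) = (I*sqrt(11) - 348)*(-136) = (-348 + I*sqrt(11))*(-136) = 47328 - 136*I*sqrt(11) ≈ 47328.0 - 451.06*I)
1/(E + Q) = 1/(88305 + (47328 - 136*I*sqrt(11))) = 1/(135633 - 136*I*sqrt(11))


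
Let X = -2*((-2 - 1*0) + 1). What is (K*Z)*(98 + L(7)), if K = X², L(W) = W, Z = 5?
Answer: 2100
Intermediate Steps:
X = 2 (X = -2*((-2 + 0) + 1) = -2*(-2 + 1) = -2*(-1) = 2)
K = 4 (K = 2² = 4)
(K*Z)*(98 + L(7)) = (4*5)*(98 + 7) = 20*105 = 2100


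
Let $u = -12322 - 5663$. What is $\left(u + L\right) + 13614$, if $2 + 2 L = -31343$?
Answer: $- \frac{40087}{2} \approx -20044.0$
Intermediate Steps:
$L = - \frac{31345}{2}$ ($L = -1 + \frac{1}{2} \left(-31343\right) = -1 - \frac{31343}{2} = - \frac{31345}{2} \approx -15673.0$)
$u = -17985$ ($u = -12322 - 5663 = -17985$)
$\left(u + L\right) + 13614 = \left(-17985 - \frac{31345}{2}\right) + 13614 = - \frac{67315}{2} + 13614 = - \frac{40087}{2}$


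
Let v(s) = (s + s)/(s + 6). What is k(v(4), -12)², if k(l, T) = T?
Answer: 144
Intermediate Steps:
v(s) = 2*s/(6 + s) (v(s) = (2*s)/(6 + s) = 2*s/(6 + s))
k(v(4), -12)² = (-12)² = 144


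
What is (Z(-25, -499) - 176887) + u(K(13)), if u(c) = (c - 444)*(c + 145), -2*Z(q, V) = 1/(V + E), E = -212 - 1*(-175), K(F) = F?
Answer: -262623919/1072 ≈ -2.4499e+5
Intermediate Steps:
E = -37 (E = -212 + 175 = -37)
Z(q, V) = -1/(2*(-37 + V)) (Z(q, V) = -1/(2*(V - 37)) = -1/(2*(-37 + V)))
u(c) = (-444 + c)*(145 + c)
(Z(-25, -499) - 176887) + u(K(13)) = (-1/(-74 + 2*(-499)) - 176887) + (-64380 + 13**2 - 299*13) = (-1/(-74 - 998) - 176887) + (-64380 + 169 - 3887) = (-1/(-1072) - 176887) - 68098 = (-1*(-1/1072) - 176887) - 68098 = (1/1072 - 176887) - 68098 = -189622863/1072 - 68098 = -262623919/1072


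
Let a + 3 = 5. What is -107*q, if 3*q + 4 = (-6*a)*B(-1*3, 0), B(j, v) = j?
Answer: -3424/3 ≈ -1141.3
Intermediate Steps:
a = 2 (a = -3 + 5 = 2)
q = 32/3 (q = -4/3 + ((-6*2)*(-1*3))/3 = -4/3 + (-12*(-3))/3 = -4/3 + (1/3)*36 = -4/3 + 12 = 32/3 ≈ 10.667)
-107*q = -107*32/3 = -3424/3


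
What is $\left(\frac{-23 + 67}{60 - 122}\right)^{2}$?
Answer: $\frac{484}{961} \approx 0.50364$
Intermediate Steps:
$\left(\frac{-23 + 67}{60 - 122}\right)^{2} = \left(\frac{44}{-62}\right)^{2} = \left(44 \left(- \frac{1}{62}\right)\right)^{2} = \left(- \frac{22}{31}\right)^{2} = \frac{484}{961}$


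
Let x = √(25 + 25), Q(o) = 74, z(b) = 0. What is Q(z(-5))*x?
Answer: 370*√2 ≈ 523.26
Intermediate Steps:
x = 5*√2 (x = √50 = 5*√2 ≈ 7.0711)
Q(z(-5))*x = 74*(5*√2) = 370*√2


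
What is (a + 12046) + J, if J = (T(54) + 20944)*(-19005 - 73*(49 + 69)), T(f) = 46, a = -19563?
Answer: -579730327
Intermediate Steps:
J = -579722810 (J = (46 + 20944)*(-19005 - 73*(49 + 69)) = 20990*(-19005 - 73*118) = 20990*(-19005 - 8614) = 20990*(-27619) = -579722810)
(a + 12046) + J = (-19563 + 12046) - 579722810 = -7517 - 579722810 = -579730327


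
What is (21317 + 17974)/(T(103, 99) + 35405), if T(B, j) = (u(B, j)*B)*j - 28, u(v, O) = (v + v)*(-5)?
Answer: -39291/10467533 ≈ -0.0037536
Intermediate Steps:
u(v, O) = -10*v (u(v, O) = (2*v)*(-5) = -10*v)
T(B, j) = -28 - 10*j*B² (T(B, j) = ((-10*B)*B)*j - 28 = (-10*B²)*j - 28 = -10*j*B² - 28 = -28 - 10*j*B²)
(21317 + 17974)/(T(103, 99) + 35405) = (21317 + 17974)/((-28 - 10*99*103²) + 35405) = 39291/((-28 - 10*99*10609) + 35405) = 39291/((-28 - 10502910) + 35405) = 39291/(-10502938 + 35405) = 39291/(-10467533) = 39291*(-1/10467533) = -39291/10467533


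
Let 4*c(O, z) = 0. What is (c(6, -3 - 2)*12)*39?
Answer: 0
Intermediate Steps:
c(O, z) = 0 (c(O, z) = (¼)*0 = 0)
(c(6, -3 - 2)*12)*39 = (0*12)*39 = 0*39 = 0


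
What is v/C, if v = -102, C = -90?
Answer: 17/15 ≈ 1.1333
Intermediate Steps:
v/C = -102/(-90) = -102*(-1/90) = 17/15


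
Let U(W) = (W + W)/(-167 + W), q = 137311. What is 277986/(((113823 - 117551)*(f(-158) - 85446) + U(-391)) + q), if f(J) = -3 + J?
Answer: 38779047/44539589072 ≈ 0.00087066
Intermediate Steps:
U(W) = 2*W/(-167 + W) (U(W) = (2*W)/(-167 + W) = 2*W/(-167 + W))
277986/(((113823 - 117551)*(f(-158) - 85446) + U(-391)) + q) = 277986/(((113823 - 117551)*((-3 - 158) - 85446) + 2*(-391)/(-167 - 391)) + 137311) = 277986/((-3728*(-161 - 85446) + 2*(-391)/(-558)) + 137311) = 277986/((-3728*(-85607) + 2*(-391)*(-1/558)) + 137311) = 277986/((319142896 + 391/279) + 137311) = 277986/(89040868375/279 + 137311) = 277986/(89079178144/279) = 277986*(279/89079178144) = 38779047/44539589072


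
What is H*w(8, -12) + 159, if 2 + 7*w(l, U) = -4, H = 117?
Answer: 411/7 ≈ 58.714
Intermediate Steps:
w(l, U) = -6/7 (w(l, U) = -2/7 + (⅐)*(-4) = -2/7 - 4/7 = -6/7)
H*w(8, -12) + 159 = 117*(-6/7) + 159 = -702/7 + 159 = 411/7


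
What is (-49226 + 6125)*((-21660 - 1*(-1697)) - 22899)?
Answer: 1847395062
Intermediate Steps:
(-49226 + 6125)*((-21660 - 1*(-1697)) - 22899) = -43101*((-21660 + 1697) - 22899) = -43101*(-19963 - 22899) = -43101*(-42862) = 1847395062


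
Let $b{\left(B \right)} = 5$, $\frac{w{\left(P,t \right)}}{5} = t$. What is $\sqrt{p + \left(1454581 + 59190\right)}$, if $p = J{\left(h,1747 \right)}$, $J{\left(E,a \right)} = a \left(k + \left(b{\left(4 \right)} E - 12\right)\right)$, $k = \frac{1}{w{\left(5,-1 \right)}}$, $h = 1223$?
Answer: $\frac{\sqrt{304384065}}{5} \approx 3489.3$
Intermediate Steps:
$w{\left(P,t \right)} = 5 t$
$k = - \frac{1}{5}$ ($k = \frac{1}{5 \left(-1\right)} = \frac{1}{-5} = - \frac{1}{5} \approx -0.2$)
$J{\left(E,a \right)} = a \left(- \frac{61}{5} + 5 E\right)$ ($J{\left(E,a \right)} = a \left(- \frac{1}{5} + \left(5 E - 12\right)\right) = a \left(- \frac{1}{5} + \left(-12 + 5 E\right)\right) = a \left(- \frac{61}{5} + 5 E\right)$)
$p = \frac{53307958}{5}$ ($p = \frac{1}{5} \cdot 1747 \left(-61 + 25 \cdot 1223\right) = \frac{1}{5} \cdot 1747 \left(-61 + 30575\right) = \frac{1}{5} \cdot 1747 \cdot 30514 = \frac{53307958}{5} \approx 1.0662 \cdot 10^{7}$)
$\sqrt{p + \left(1454581 + 59190\right)} = \sqrt{\frac{53307958}{5} + \left(1454581 + 59190\right)} = \sqrt{\frac{53307958}{5} + 1513771} = \sqrt{\frac{60876813}{5}} = \frac{\sqrt{304384065}}{5}$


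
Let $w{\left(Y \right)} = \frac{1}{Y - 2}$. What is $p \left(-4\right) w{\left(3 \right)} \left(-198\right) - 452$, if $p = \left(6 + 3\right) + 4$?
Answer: $9844$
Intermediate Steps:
$w{\left(Y \right)} = \frac{1}{-2 + Y}$
$p = 13$ ($p = 9 + 4 = 13$)
$p \left(-4\right) w{\left(3 \right)} \left(-198\right) - 452 = \frac{13 \left(-4\right)}{-2 + 3} \left(-198\right) - 452 = - \frac{52}{1} \left(-198\right) - 452 = \left(-52\right) 1 \left(-198\right) - 452 = \left(-52\right) \left(-198\right) - 452 = 10296 - 452 = 9844$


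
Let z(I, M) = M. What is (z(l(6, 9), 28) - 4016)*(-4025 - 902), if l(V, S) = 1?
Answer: 19648876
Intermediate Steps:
(z(l(6, 9), 28) - 4016)*(-4025 - 902) = (28 - 4016)*(-4025 - 902) = -3988*(-4927) = 19648876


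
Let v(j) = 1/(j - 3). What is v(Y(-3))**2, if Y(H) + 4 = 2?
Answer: 1/25 ≈ 0.040000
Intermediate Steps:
Y(H) = -2 (Y(H) = -4 + 2 = -2)
v(j) = 1/(-3 + j)
v(Y(-3))**2 = (1/(-3 - 2))**2 = (1/(-5))**2 = (-1/5)**2 = 1/25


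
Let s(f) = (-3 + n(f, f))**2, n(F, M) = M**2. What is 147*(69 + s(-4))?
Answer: 34986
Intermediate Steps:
s(f) = (-3 + f**2)**2
147*(69 + s(-4)) = 147*(69 + (-3 + (-4)**2)**2) = 147*(69 + (-3 + 16)**2) = 147*(69 + 13**2) = 147*(69 + 169) = 147*238 = 34986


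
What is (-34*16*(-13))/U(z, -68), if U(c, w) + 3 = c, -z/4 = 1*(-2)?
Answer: 7072/5 ≈ 1414.4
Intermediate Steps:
z = 8 (z = -4*(-2) = 8)
U(c, w) = -3 + c
(-34*16*(-13))/U(z, -68) = (-34*16*(-13))/(-3 + 8) = -544*(-13)/5 = 7072*(⅕) = 7072/5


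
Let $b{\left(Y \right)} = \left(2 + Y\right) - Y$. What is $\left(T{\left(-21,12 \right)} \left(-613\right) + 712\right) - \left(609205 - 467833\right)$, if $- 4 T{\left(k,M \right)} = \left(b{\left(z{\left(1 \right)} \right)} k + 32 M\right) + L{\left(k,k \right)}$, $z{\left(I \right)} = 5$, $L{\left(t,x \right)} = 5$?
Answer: $- \frac{349929}{4} \approx -87482.0$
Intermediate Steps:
$b{\left(Y \right)} = 2$
$T{\left(k,M \right)} = - \frac{5}{4} - 8 M - \frac{k}{2}$ ($T{\left(k,M \right)} = - \frac{\left(2 k + 32 M\right) + 5}{4} = - \frac{5 + 2 k + 32 M}{4} = - \frac{5}{4} - 8 M - \frac{k}{2}$)
$\left(T{\left(-21,12 \right)} \left(-613\right) + 712\right) - \left(609205 - 467833\right) = \left(\left(- \frac{5}{4} - 96 - - \frac{21}{2}\right) \left(-613\right) + 712\right) - \left(609205 - 467833\right) = \left(\left(- \frac{5}{4} - 96 + \frac{21}{2}\right) \left(-613\right) + 712\right) - \left(609205 - 467833\right) = \left(\left(- \frac{347}{4}\right) \left(-613\right) + 712\right) - 141372 = \left(\frac{212711}{4} + 712\right) - 141372 = \frac{215559}{4} - 141372 = - \frac{349929}{4}$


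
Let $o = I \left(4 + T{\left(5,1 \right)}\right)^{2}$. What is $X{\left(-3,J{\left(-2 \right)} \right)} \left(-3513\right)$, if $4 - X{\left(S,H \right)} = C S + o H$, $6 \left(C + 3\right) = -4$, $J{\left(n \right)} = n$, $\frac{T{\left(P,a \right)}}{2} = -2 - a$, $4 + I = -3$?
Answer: $221319$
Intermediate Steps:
$I = -7$ ($I = -4 - 3 = -7$)
$T{\left(P,a \right)} = -4 - 2 a$ ($T{\left(P,a \right)} = 2 \left(-2 - a\right) = -4 - 2 a$)
$o = -28$ ($o = - 7 \left(4 - 6\right)^{2} = - 7 \left(-2\right)^{2} = \left(-7\right) 4 = -28$)
$C = - \frac{11}{3}$ ($C = -3 + \frac{1}{6} \left(-4\right) = -3 - \frac{2}{3} = - \frac{11}{3} \approx -3.6667$)
$X{\left(S,H \right)} = 4 + 28 H + \frac{11 S}{3}$ ($X{\left(S,H \right)} = 4 - \left(- \frac{11 S}{3} - 28 H\right) = 4 - \left(- 28 H - \frac{11 S}{3}\right) = 4 + \left(28 H + \frac{11 S}{3}\right) = 4 + 28 H + \frac{11 S}{3}$)
$X{\left(-3,J{\left(-2 \right)} \right)} \left(-3513\right) = \left(4 + 28 \left(-2\right) + \frac{11}{3} \left(-3\right)\right) \left(-3513\right) = \left(4 - 56 - 11\right) \left(-3513\right) = \left(-63\right) \left(-3513\right) = 221319$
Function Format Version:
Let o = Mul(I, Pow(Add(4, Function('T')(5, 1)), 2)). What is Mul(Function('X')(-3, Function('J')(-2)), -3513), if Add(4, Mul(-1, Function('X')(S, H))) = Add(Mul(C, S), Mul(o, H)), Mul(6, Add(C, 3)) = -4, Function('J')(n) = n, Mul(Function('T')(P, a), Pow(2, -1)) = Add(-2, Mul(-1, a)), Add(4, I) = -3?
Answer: 221319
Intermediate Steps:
I = -7 (I = Add(-4, -3) = -7)
Function('T')(P, a) = Add(-4, Mul(-2, a)) (Function('T')(P, a) = Mul(2, Add(-2, Mul(-1, a))) = Add(-4, Mul(-2, a)))
o = -28 (o = Mul(-7, Pow(Add(4, Add(-4, Mul(-2, 1))), 2)) = Mul(-7, Pow(Add(4, Add(-4, -2)), 2)) = Mul(-7, Pow(Add(4, -6), 2)) = Mul(-7, Pow(-2, 2)) = Mul(-7, 4) = -28)
C = Rational(-11, 3) (C = Add(-3, Mul(Rational(1, 6), -4)) = Add(-3, Rational(-2, 3)) = Rational(-11, 3) ≈ -3.6667)
Function('X')(S, H) = Add(4, Mul(28, H), Mul(Rational(11, 3), S)) (Function('X')(S, H) = Add(4, Mul(-1, Add(Mul(Rational(-11, 3), S), Mul(-28, H)))) = Add(4, Mul(-1, Add(Mul(-28, H), Mul(Rational(-11, 3), S)))) = Add(4, Add(Mul(28, H), Mul(Rational(11, 3), S))) = Add(4, Mul(28, H), Mul(Rational(11, 3), S)))
Mul(Function('X')(-3, Function('J')(-2)), -3513) = Mul(Add(4, Mul(28, -2), Mul(Rational(11, 3), -3)), -3513) = Mul(Add(4, -56, -11), -3513) = Mul(-63, -3513) = 221319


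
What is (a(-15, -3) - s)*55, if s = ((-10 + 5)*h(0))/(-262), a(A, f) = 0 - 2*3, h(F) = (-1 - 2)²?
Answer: -88935/262 ≈ -339.45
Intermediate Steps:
h(F) = 9 (h(F) = (-3)² = 9)
a(A, f) = -6 (a(A, f) = 0 - 6 = -6)
s = 45/262 (s = ((-10 + 5)*9)/(-262) = -5*9*(-1/262) = -45*(-1/262) = 45/262 ≈ 0.17176)
(a(-15, -3) - s)*55 = (-6 - 1*45/262)*55 = (-6 - 45/262)*55 = -1617/262*55 = -88935/262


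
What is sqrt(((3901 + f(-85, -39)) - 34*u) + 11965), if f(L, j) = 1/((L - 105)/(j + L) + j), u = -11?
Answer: sqrt(87636238934)/2323 ≈ 127.44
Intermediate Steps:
f(L, j) = 1/(j + (-105 + L)/(L + j)) (f(L, j) = 1/((-105 + L)/(L + j) + j) = 1/(j + (-105 + L)/(L + j)))
sqrt(((3901 + f(-85, -39)) - 34*u) + 11965) = sqrt(((3901 + (-85 - 39)/(-105 - 85 + (-39)**2 - 85*(-39))) - 34*(-11)) + 11965) = sqrt(((3901 - 124/(-105 - 85 + 1521 + 3315)) + 374) + 11965) = sqrt(((3901 - 124/4646) + 374) + 11965) = sqrt(((3901 + (1/4646)*(-124)) + 374) + 11965) = sqrt(((3901 - 62/2323) + 374) + 11965) = sqrt((9061961/2323 + 374) + 11965) = sqrt(9930763/2323 + 11965) = sqrt(37725458/2323) = sqrt(87636238934)/2323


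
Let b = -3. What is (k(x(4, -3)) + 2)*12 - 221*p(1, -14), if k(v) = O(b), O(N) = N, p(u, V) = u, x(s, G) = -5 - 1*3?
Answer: -233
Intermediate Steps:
x(s, G) = -8 (x(s, G) = -5 - 3 = -8)
k(v) = -3
(k(x(4, -3)) + 2)*12 - 221*p(1, -14) = (-3 + 2)*12 - 221*1 = -1*12 - 221 = -12 - 221 = -233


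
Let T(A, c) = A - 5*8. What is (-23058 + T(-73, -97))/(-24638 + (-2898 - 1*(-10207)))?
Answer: 23171/17329 ≈ 1.3371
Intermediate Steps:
T(A, c) = -40 + A (T(A, c) = A - 40 = -40 + A)
(-23058 + T(-73, -97))/(-24638 + (-2898 - 1*(-10207))) = (-23058 + (-40 - 73))/(-24638 + (-2898 - 1*(-10207))) = (-23058 - 113)/(-24638 + (-2898 + 10207)) = -23171/(-24638 + 7309) = -23171/(-17329) = -23171*(-1/17329) = 23171/17329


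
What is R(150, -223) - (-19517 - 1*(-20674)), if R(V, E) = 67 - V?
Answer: -1240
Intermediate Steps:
R(150, -223) - (-19517 - 1*(-20674)) = (67 - 1*150) - (-19517 - 1*(-20674)) = (67 - 150) - (-19517 + 20674) = -83 - 1*1157 = -83 - 1157 = -1240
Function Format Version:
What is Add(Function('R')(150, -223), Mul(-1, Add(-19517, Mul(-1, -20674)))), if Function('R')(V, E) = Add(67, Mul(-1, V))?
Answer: -1240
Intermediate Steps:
Add(Function('R')(150, -223), Mul(-1, Add(-19517, Mul(-1, -20674)))) = Add(Add(67, Mul(-1, 150)), Mul(-1, Add(-19517, Mul(-1, -20674)))) = Add(Add(67, -150), Mul(-1, Add(-19517, 20674))) = Add(-83, Mul(-1, 1157)) = Add(-83, -1157) = -1240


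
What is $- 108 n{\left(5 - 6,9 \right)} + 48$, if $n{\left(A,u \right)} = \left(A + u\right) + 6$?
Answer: $-1464$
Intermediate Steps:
$n{\left(A,u \right)} = 6 + A + u$
$- 108 n{\left(5 - 6,9 \right)} + 48 = - 108 \left(6 + \left(5 - 6\right) + 9\right) + 48 = - 108 \left(6 - 1 + 9\right) + 48 = \left(-108\right) 14 + 48 = -1512 + 48 = -1464$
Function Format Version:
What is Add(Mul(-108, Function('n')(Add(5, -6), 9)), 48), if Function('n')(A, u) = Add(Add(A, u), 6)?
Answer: -1464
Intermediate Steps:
Function('n')(A, u) = Add(6, A, u)
Add(Mul(-108, Function('n')(Add(5, -6), 9)), 48) = Add(Mul(-108, Add(6, Add(5, -6), 9)), 48) = Add(Mul(-108, Add(6, -1, 9)), 48) = Add(Mul(-108, 14), 48) = Add(-1512, 48) = -1464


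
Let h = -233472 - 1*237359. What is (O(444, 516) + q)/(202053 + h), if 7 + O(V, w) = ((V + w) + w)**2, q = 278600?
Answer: -2457169/268778 ≈ -9.1420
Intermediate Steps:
O(V, w) = -7 + (V + 2*w)**2 (O(V, w) = -7 + ((V + w) + w)**2 = -7 + (V + 2*w)**2)
h = -470831 (h = -233472 - 237359 = -470831)
(O(444, 516) + q)/(202053 + h) = ((-7 + (444 + 2*516)**2) + 278600)/(202053 - 470831) = ((-7 + (444 + 1032)**2) + 278600)/(-268778) = ((-7 + 1476**2) + 278600)*(-1/268778) = ((-7 + 2178576) + 278600)*(-1/268778) = (2178569 + 278600)*(-1/268778) = 2457169*(-1/268778) = -2457169/268778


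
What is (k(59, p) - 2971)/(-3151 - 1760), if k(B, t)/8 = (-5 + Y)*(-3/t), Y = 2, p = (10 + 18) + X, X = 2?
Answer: 14843/24555 ≈ 0.60448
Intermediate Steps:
p = 30 (p = (10 + 18) + 2 = 28 + 2 = 30)
k(B, t) = 72/t (k(B, t) = 8*((-5 + 2)*(-3/t)) = 8*(-(-9)/t) = 8*(9/t) = 72/t)
(k(59, p) - 2971)/(-3151 - 1760) = (72/30 - 2971)/(-3151 - 1760) = (72*(1/30) - 2971)/(-4911) = (12/5 - 2971)*(-1/4911) = -14843/5*(-1/4911) = 14843/24555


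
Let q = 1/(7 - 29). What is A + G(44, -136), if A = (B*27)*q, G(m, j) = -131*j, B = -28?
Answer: 196354/11 ≈ 17850.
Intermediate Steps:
q = -1/22 (q = 1/(-22) = -1/22 ≈ -0.045455)
A = 378/11 (A = -28*27*(-1/22) = -756*(-1/22) = 378/11 ≈ 34.364)
A + G(44, -136) = 378/11 - 131*(-136) = 378/11 + 17816 = 196354/11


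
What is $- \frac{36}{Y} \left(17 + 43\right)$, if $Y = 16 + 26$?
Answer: $- \frac{360}{7} \approx -51.429$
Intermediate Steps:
$Y = 42$
$- \frac{36}{Y} \left(17 + 43\right) = - \frac{36}{42} \left(17 + 43\right) = \left(-36\right) \frac{1}{42} \cdot 60 = \left(- \frac{6}{7}\right) 60 = - \frac{360}{7}$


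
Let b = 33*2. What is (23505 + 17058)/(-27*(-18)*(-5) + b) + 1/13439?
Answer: -181707931/10589932 ≈ -17.159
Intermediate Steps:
b = 66
(23505 + 17058)/(-27*(-18)*(-5) + b) + 1/13439 = (23505 + 17058)/(-27*(-18)*(-5) + 66) + 1/13439 = 40563/(486*(-5) + 66) + 1/13439 = 40563/(-2430 + 66) + 1/13439 = 40563/(-2364) + 1/13439 = 40563*(-1/2364) + 1/13439 = -13521/788 + 1/13439 = -181707931/10589932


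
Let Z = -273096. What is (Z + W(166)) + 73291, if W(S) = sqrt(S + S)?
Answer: -199805 + 2*sqrt(83) ≈ -1.9979e+5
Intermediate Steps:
W(S) = sqrt(2)*sqrt(S) (W(S) = sqrt(2*S) = sqrt(2)*sqrt(S))
(Z + W(166)) + 73291 = (-273096 + sqrt(2)*sqrt(166)) + 73291 = (-273096 + 2*sqrt(83)) + 73291 = -199805 + 2*sqrt(83)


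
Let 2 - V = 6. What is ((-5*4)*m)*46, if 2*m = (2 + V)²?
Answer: -1840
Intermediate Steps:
V = -4 (V = 2 - 1*6 = 2 - 6 = -4)
m = 2 (m = (2 - 4)²/2 = (½)*(-2)² = (½)*4 = 2)
((-5*4)*m)*46 = (-5*4*2)*46 = -20*2*46 = -40*46 = -1840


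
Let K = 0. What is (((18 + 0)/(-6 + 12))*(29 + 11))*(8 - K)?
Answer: 960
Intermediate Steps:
(((18 + 0)/(-6 + 12))*(29 + 11))*(8 - K) = (((18 + 0)/(-6 + 12))*(29 + 11))*(8 - 1*0) = ((18/6)*40)*(8 + 0) = ((18*(⅙))*40)*8 = (3*40)*8 = 120*8 = 960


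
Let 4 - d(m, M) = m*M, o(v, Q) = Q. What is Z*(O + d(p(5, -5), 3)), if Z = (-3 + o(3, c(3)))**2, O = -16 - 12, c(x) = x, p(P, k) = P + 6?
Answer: 0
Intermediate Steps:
p(P, k) = 6 + P
O = -28
d(m, M) = 4 - M*m (d(m, M) = 4 - m*M = 4 - M*m)
Z = 0 (Z = (-3 + 3)**2 = 0**2 = 0)
Z*(O + d(p(5, -5), 3)) = 0*(-28 + (4 - 1*3*(6 + 5))) = 0*(-28 + (4 - 1*3*11)) = 0*(-28 + (4 - 33)) = 0*(-28 - 29) = 0*(-57) = 0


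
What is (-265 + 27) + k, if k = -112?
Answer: -350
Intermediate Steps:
(-265 + 27) + k = (-265 + 27) - 112 = -238 - 112 = -350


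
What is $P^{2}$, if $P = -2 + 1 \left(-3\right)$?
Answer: $25$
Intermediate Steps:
$P = -5$ ($P = -2 - 3 = -5$)
$P^{2} = \left(-5\right)^{2} = 25$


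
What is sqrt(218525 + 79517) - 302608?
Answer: -302608 + sqrt(298042) ≈ -3.0206e+5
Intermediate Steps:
sqrt(218525 + 79517) - 302608 = sqrt(298042) - 302608 = -302608 + sqrt(298042)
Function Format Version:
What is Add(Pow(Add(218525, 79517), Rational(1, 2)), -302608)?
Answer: Add(-302608, Pow(298042, Rational(1, 2))) ≈ -3.0206e+5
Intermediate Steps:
Add(Pow(Add(218525, 79517), Rational(1, 2)), -302608) = Add(Pow(298042, Rational(1, 2)), -302608) = Add(-302608, Pow(298042, Rational(1, 2)))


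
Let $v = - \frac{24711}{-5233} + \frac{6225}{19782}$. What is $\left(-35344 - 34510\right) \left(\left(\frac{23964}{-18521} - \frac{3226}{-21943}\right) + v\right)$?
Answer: $- \frac{1905315143615467736605}{7011809633325903} \approx -2.7173 \cdot 10^{5}$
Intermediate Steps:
$v = \frac{173802809}{34506402}$ ($v = \left(-24711\right) \left(- \frac{1}{5233}\right) + 6225 \cdot \frac{1}{19782} = \frac{24711}{5233} + \frac{2075}{6594} = \frac{173802809}{34506402} \approx 5.0368$)
$\left(-35344 - 34510\right) \left(\left(\frac{23964}{-18521} - \frac{3226}{-21943}\right) + v\right) = \left(-35344 - 34510\right) \left(\left(\frac{23964}{-18521} - \frac{3226}{-21943}\right) + \frac{173802809}{34506402}\right) = - 69854 \left(\left(23964 \left(- \frac{1}{18521}\right) - - \frac{3226}{21943}\right) + \frac{173802809}{34506402}\right) = - 69854 \left(\left(- \frac{23964}{18521} + \frac{3226}{21943}\right) + \frac{173802809}{34506402}\right) = - 69854 \left(- \frac{466093306}{406406303} + \frac{173802809}{34506402}\right) = \left(-69854\right) \frac{54551354070360115}{14023619266651806} = - \frac{1905315143615467736605}{7011809633325903}$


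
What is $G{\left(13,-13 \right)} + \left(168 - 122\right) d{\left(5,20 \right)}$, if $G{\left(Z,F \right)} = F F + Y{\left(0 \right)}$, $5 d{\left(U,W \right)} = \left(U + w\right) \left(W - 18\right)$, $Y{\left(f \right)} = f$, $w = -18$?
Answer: $- \frac{351}{5} \approx -70.2$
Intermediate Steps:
$d{\left(U,W \right)} = \frac{\left(-18 + U\right) \left(-18 + W\right)}{5}$ ($d{\left(U,W \right)} = \frac{\left(U - 18\right) \left(W - 18\right)}{5} = \frac{\left(-18 + U\right) \left(-18 + W\right)}{5}$)
$G{\left(Z,F \right)} = F^{2}$ ($G{\left(Z,F \right)} = F F + 0 = F^{2} + 0 = F^{2}$)
$G{\left(13,-13 \right)} + \left(168 - 122\right) d{\left(5,20 \right)} = \left(-13\right)^{2} + \left(168 - 122\right) \left(\frac{324}{5} - 18 - 72 + \frac{1}{5} \cdot 5 \cdot 20\right) = 169 + 46 \left(\frac{324}{5} - 18 - 72 + 20\right) = 169 + 46 \left(- \frac{26}{5}\right) = 169 - \frac{1196}{5} = - \frac{351}{5}$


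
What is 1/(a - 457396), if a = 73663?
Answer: -1/383733 ≈ -2.6060e-6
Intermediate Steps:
1/(a - 457396) = 1/(73663 - 457396) = 1/(-383733) = -1/383733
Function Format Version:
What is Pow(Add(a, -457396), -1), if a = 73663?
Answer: Rational(-1, 383733) ≈ -2.6060e-6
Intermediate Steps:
Pow(Add(a, -457396), -1) = Pow(Add(73663, -457396), -1) = Pow(-383733, -1) = Rational(-1, 383733)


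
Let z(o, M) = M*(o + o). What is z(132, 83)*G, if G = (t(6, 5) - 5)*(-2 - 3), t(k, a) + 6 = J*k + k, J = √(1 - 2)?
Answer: 547800 - 657360*I ≈ 5.478e+5 - 6.5736e+5*I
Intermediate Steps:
z(o, M) = 2*M*o (z(o, M) = M*(2*o) = 2*M*o)
J = I (J = √(-1) = I ≈ 1.0*I)
t(k, a) = -6 + k + I*k (t(k, a) = -6 + (I*k + k) = -6 + (k + I*k) = -6 + k + I*k)
G = 25 - 30*I (G = ((-6 + 6 + I*6) - 5)*(-2 - 3) = ((-6 + 6 + 6*I) - 5)*(-5) = (6*I - 5)*(-5) = (-5 + 6*I)*(-5) = 25 - 30*I ≈ 25.0 - 30.0*I)
z(132, 83)*G = (2*83*132)*(25 - 30*I) = 21912*(25 - 30*I) = 547800 - 657360*I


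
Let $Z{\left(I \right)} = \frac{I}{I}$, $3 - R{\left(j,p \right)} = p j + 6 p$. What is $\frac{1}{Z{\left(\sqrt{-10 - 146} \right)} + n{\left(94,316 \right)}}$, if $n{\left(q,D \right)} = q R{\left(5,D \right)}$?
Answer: $- \frac{1}{326461} \approx -3.0632 \cdot 10^{-6}$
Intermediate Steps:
$R{\left(j,p \right)} = 3 - 6 p - j p$ ($R{\left(j,p \right)} = 3 - \left(p j + 6 p\right) = 3 - \left(j p + 6 p\right) = 3 - \left(6 p + j p\right) = 3 - 6 p - j p$)
$Z{\left(I \right)} = 1$
$n{\left(q,D \right)} = q \left(3 - 11 D\right)$ ($n{\left(q,D \right)} = q \left(3 - 6 D - 5 D\right) = q \left(3 - 11 D\right)$)
$\frac{1}{Z{\left(\sqrt{-10 - 146} \right)} + n{\left(94,316 \right)}} = \frac{1}{1 + 94 \left(3 - 3476\right)} = \frac{1}{1 + 94 \left(-3473\right)} = \frac{1}{1 - 326462} = \frac{1}{-326461} = - \frac{1}{326461}$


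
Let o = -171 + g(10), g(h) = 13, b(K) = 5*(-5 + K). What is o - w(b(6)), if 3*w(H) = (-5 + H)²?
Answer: -158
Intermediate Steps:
b(K) = -25 + 5*K
o = -158 (o = -171 + 13 = -158)
w(H) = (-5 + H)²/3
o - w(b(6)) = -158 - (-5 + (-25 + 5*6))²/3 = -158 - (-5 + (-25 + 30))²/3 = -158 - (-5 + 5)²/3 = -158 - 0²/3 = -158 - 0/3 = -158 - 1*0 = -158 + 0 = -158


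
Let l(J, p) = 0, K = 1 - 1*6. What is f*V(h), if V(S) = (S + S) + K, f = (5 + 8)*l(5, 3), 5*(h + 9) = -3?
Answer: 0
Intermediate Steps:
K = -5 (K = 1 - 6 = -5)
h = -48/5 (h = -9 + (1/5)*(-3) = -9 - 3/5 = -48/5 ≈ -9.6000)
f = 0 (f = (5 + 8)*0 = 13*0 = 0)
V(S) = -5 + 2*S (V(S) = (S + S) - 5 = 2*S - 5 = -5 + 2*S)
f*V(h) = 0*(-5 + 2*(-48/5)) = 0*(-5 - 96/5) = 0*(-121/5) = 0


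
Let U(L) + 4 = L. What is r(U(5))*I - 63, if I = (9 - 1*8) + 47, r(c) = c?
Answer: -15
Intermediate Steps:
U(L) = -4 + L
I = 48 (I = (9 - 8) + 47 = 1 + 47 = 48)
r(U(5))*I - 63 = (-4 + 5)*48 - 63 = 1*48 - 63 = 48 - 63 = -15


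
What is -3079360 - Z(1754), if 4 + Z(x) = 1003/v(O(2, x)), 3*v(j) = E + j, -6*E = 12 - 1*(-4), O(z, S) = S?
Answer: -16178945451/5254 ≈ -3.0794e+6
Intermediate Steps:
E = -8/3 (E = -(12 - 1*(-4))/6 = -(12 + 4)/6 = -⅙*16 = -8/3 ≈ -2.6667)
v(j) = -8/9 + j/3 (v(j) = (-8/3 + j)/3 = -8/9 + j/3)
Z(x) = -4 + 1003/(-8/9 + x/3)
-3079360 - Z(1754) = -3079360 - (9059 - 12*1754)/(-8 + 3*1754) = -3079360 - (9059 - 21048)/(-8 + 5262) = -3079360 - (-11989)/5254 = -3079360 - 1*(-11989/5254) = -3079360 + 11989/5254 = -16178945451/5254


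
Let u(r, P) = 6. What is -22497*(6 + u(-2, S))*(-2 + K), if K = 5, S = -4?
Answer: -809892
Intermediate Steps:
-22497*(6 + u(-2, S))*(-2 + K) = -22497*(6 + 6)*(-2 + 5) = -269964*3 = -22497*36 = -809892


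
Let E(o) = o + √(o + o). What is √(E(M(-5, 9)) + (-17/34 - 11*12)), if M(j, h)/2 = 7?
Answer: √(-474 + 8*√7)/2 ≈ 10.64*I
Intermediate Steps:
M(j, h) = 14 (M(j, h) = 2*7 = 14)
E(o) = o + √2*√o (E(o) = o + √(2*o) = o + √2*√o)
√(E(M(-5, 9)) + (-17/34 - 11*12)) = √((14 + √2*√14) + (-17/34 - 11*12)) = √((14 + 2*√7) + (-17*1/34 - 132)) = √((14 + 2*√7) + (-½ - 132)) = √((14 + 2*√7) - 265/2) = √(-237/2 + 2*√7)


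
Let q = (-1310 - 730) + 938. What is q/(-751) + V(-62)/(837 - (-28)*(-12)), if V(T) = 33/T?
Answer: 11401847/7775854 ≈ 1.4663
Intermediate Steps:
q = -1102 (q = -2040 + 938 = -1102)
q/(-751) + V(-62)/(837 - (-28)*(-12)) = -1102/(-751) + (33/(-62))/(837 - (-28)*(-12)) = -1102*(-1/751) + (33*(-1/62))/(837 - 1*336) = 1102/751 - 33/(62*(837 - 336)) = 1102/751 - 33/62/501 = 1102/751 - 33/62*1/501 = 1102/751 - 11/10354 = 11401847/7775854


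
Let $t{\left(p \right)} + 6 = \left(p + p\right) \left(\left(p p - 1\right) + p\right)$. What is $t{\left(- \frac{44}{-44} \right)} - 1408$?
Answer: $-1412$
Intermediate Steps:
$t{\left(p \right)} = -6 + 2 p \left(-1 + p + p^{2}\right)$ ($t{\left(p \right)} = -6 + \left(p + p\right) \left(\left(p p - 1\right) + p\right) = -6 + 2 p \left(\left(p^{2} - 1\right) + p\right) = -6 + 2 p \left(\left(-1 + p^{2}\right) + p\right) = -6 + 2 p \left(-1 + p + p^{2}\right)$)
$t{\left(- \frac{44}{-44} \right)} - 1408 = \left(-6 - 2 \left(- \frac{44}{-44}\right) + 2 \left(- \frac{44}{-44}\right)^{2} + 2 \left(- \frac{44}{-44}\right)^{3}\right) - 1408 = \left(-6 - 2 \left(\left(-44\right) \left(- \frac{1}{44}\right)\right) + 2 \left(\left(-44\right) \left(- \frac{1}{44}\right)\right)^{2} + 2 \left(\left(-44\right) \left(- \frac{1}{44}\right)\right)^{3}\right) - 1408 = \left(-6 - 2 + 2 \cdot 1^{2} + 2 \cdot 1^{3}\right) - 1408 = \left(-6 - 2 + 2 \cdot 1 + 2 \cdot 1\right) - 1408 = \left(-6 - 2 + 2 + 2\right) - 1408 = -4 - 1408 = -1412$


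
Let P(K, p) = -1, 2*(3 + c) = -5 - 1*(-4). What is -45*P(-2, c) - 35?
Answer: 10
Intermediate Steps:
c = -7/2 (c = -3 + (-5 - 1*(-4))/2 = -3 + (-5 + 4)/2 = -3 + (1/2)*(-1) = -3 - 1/2 = -7/2 ≈ -3.5000)
-45*P(-2, c) - 35 = -45*(-1) - 35 = 45 - 35 = 10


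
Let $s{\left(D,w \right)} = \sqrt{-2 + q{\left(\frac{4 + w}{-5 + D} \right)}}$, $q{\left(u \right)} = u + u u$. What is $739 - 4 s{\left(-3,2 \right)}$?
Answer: $739 - i \sqrt{35} \approx 739.0 - 5.9161 i$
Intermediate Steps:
$q{\left(u \right)} = u + u^{2}$
$s{\left(D,w \right)} = \sqrt{-2 + \frac{\left(1 + \frac{4 + w}{-5 + D}\right) \left(4 + w\right)}{-5 + D}}$ ($s{\left(D,w \right)} = \sqrt{-2 + \frac{4 + w}{-5 + D} \left(1 + \frac{4 + w}{-5 + D}\right)} = \sqrt{-2 + \frac{\left(1 + \frac{4 + w}{-5 + D}\right) \left(4 + w\right)}{-5 + D}}$)
$739 - 4 s{\left(-3,2 \right)} = 739 - 4 \sqrt{\frac{- 2 \left(-5 - 3\right)^{2} + \left(4 + 2\right) \left(-1 - 3 + 2\right)}{\left(-5 - 3\right)^{2}}} = 739 - 4 \sqrt{\frac{- 2 \left(-8\right)^{2} + 6 \left(-2\right)}{64}} = 739 - 4 \sqrt{\frac{\left(-2\right) 64 - 12}{64}} = 739 - 4 \sqrt{\frac{-128 - 12}{64}} = 739 - 4 \sqrt{\frac{1}{64} \left(-140\right)} = 739 - 4 \sqrt{- \frac{35}{16}} = 739 - 4 \frac{i \sqrt{35}}{4} = 739 - i \sqrt{35}$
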